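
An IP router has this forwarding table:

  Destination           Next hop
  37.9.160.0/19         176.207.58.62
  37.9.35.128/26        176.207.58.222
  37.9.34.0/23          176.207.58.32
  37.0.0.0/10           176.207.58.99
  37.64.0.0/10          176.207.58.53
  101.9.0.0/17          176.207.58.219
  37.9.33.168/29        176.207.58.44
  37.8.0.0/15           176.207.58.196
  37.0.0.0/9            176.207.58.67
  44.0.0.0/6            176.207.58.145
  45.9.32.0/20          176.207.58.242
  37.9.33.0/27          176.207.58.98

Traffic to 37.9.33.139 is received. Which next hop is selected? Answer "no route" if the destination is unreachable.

Routes whose prefix contains 37.9.33.139:
  37.0.0.0/9 (37.0.0.0 - 37.127.255.255) -> 176.207.58.67
  37.0.0.0/10 (37.0.0.0 - 37.63.255.255) -> 176.207.58.99
  37.8.0.0/15 (37.8.0.0 - 37.9.255.255) -> 176.207.58.196
More-specific entries that do NOT match:
  37.9.33.168/29 (37.9.33.168 - 37.9.33.175) does not contain 37.9.33.139
  37.9.33.0/27 (37.9.33.0 - 37.9.33.31) does not contain 37.9.33.139
  37.9.35.128/26 (37.9.35.128 - 37.9.35.191) does not contain 37.9.33.139
  37.9.34.0/23 (37.9.34.0 - 37.9.35.255) does not contain 37.9.33.139
  45.9.32.0/20 (45.9.32.0 - 45.9.47.255) does not contain 37.9.33.139
  37.9.160.0/19 (37.9.160.0 - 37.9.191.255) does not contain 37.9.33.139
  101.9.0.0/17 (101.9.0.0 - 101.9.127.255) does not contain 37.9.33.139
Longest matching prefix is /15 -> next hop 176.207.58.196.

176.207.58.196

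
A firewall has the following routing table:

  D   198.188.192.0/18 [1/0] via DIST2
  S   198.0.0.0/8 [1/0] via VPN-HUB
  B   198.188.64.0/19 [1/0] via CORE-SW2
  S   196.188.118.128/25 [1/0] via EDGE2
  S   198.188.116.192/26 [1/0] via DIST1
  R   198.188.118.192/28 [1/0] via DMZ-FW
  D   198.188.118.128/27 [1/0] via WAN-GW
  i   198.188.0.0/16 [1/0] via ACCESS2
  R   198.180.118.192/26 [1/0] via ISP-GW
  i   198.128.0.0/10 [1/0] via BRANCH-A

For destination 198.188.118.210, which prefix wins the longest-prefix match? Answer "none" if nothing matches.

198.188.0.0/16

Entries matching 198.188.118.210:
  198.0.0.0/8 (198.0.0.0 - 198.255.255.255)
  198.128.0.0/10 (198.128.0.0 - 198.191.255.255)
  198.188.0.0/16 (198.188.0.0 - 198.188.255.255)
Most specific is 198.188.0.0/16.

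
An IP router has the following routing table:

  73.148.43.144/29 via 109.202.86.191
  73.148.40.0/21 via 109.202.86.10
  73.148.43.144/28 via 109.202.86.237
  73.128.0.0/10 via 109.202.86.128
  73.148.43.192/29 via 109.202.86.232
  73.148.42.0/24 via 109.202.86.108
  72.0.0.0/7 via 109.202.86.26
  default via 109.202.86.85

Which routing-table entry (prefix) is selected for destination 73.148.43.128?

Entries matching 73.148.43.128:
  0.0.0.0/0 (default, matches everything)
  72.0.0.0/7 (72.0.0.0 - 73.255.255.255)
  73.128.0.0/10 (73.128.0.0 - 73.191.255.255)
  73.148.40.0/21 (73.148.40.0 - 73.148.47.255)
Most specific is 73.148.40.0/21.

73.148.40.0/21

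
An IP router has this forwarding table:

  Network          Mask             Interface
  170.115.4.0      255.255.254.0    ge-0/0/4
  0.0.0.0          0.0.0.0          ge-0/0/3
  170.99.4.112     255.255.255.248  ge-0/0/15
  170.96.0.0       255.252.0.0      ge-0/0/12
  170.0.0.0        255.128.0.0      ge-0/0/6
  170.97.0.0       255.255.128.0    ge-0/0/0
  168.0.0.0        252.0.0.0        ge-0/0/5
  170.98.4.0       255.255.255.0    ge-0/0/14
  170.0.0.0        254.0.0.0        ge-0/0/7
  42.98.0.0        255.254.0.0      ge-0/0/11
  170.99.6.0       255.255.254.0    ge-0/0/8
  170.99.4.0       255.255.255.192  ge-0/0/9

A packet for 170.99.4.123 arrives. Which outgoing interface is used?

ge-0/0/12

Routes whose prefix contains 170.99.4.123:
  0.0.0.0/0 (default, matches everything) -> ge-0/0/3
  168.0.0.0/6 (168.0.0.0 - 171.255.255.255) -> ge-0/0/5
  170.0.0.0/7 (170.0.0.0 - 171.255.255.255) -> ge-0/0/7
  170.0.0.0/9 (170.0.0.0 - 170.127.255.255) -> ge-0/0/6
  170.96.0.0/14 (170.96.0.0 - 170.99.255.255) -> ge-0/0/12
More-specific entries that do NOT match:
  170.99.4.112/29 (170.99.4.112 - 170.99.4.119) does not contain 170.99.4.123
  170.99.4.0/26 (170.99.4.0 - 170.99.4.63) does not contain 170.99.4.123
  170.98.4.0/24 (170.98.4.0 - 170.98.4.255) does not contain 170.99.4.123
  170.115.4.0/23 (170.115.4.0 - 170.115.5.255) does not contain 170.99.4.123
  170.99.6.0/23 (170.99.6.0 - 170.99.7.255) does not contain 170.99.4.123
  170.97.0.0/17 (170.97.0.0 - 170.97.127.255) does not contain 170.99.4.123
  42.98.0.0/15 (42.98.0.0 - 42.99.255.255) does not contain 170.99.4.123
Longest matching prefix is /14 -> interface ge-0/0/12.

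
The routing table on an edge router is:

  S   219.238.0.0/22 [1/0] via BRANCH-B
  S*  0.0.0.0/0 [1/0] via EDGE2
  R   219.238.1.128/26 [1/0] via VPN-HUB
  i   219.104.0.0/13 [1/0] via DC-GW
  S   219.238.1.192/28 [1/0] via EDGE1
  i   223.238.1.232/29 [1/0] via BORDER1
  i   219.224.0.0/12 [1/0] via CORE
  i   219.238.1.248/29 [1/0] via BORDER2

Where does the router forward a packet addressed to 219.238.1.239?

BRANCH-B

Routes whose prefix contains 219.238.1.239:
  0.0.0.0/0 (default, matches everything) -> EDGE2
  219.224.0.0/12 (219.224.0.0 - 219.239.255.255) -> CORE
  219.238.0.0/22 (219.238.0.0 - 219.238.3.255) -> BRANCH-B
More-specific entries that do NOT match:
  223.238.1.232/29 (223.238.1.232 - 223.238.1.239) does not contain 219.238.1.239
  219.238.1.248/29 (219.238.1.248 - 219.238.1.255) does not contain 219.238.1.239
  219.238.1.192/28 (219.238.1.192 - 219.238.1.207) does not contain 219.238.1.239
  219.238.1.128/26 (219.238.1.128 - 219.238.1.191) does not contain 219.238.1.239
Longest matching prefix is /22 -> next hop BRANCH-B.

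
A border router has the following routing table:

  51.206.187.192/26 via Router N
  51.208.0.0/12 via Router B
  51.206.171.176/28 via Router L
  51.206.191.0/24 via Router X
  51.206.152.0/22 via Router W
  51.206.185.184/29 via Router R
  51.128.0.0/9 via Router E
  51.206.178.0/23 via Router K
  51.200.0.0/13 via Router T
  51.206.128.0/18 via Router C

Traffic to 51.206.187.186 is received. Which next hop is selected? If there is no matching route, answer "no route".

Router C

Routes whose prefix contains 51.206.187.186:
  51.128.0.0/9 (51.128.0.0 - 51.255.255.255) -> Router E
  51.200.0.0/13 (51.200.0.0 - 51.207.255.255) -> Router T
  51.206.128.0/18 (51.206.128.0 - 51.206.191.255) -> Router C
More-specific entries that do NOT match:
  51.206.185.184/29 (51.206.185.184 - 51.206.185.191) does not contain 51.206.187.186
  51.206.171.176/28 (51.206.171.176 - 51.206.171.191) does not contain 51.206.187.186
  51.206.187.192/26 (51.206.187.192 - 51.206.187.255) does not contain 51.206.187.186
  51.206.191.0/24 (51.206.191.0 - 51.206.191.255) does not contain 51.206.187.186
  51.206.178.0/23 (51.206.178.0 - 51.206.179.255) does not contain 51.206.187.186
  51.206.152.0/22 (51.206.152.0 - 51.206.155.255) does not contain 51.206.187.186
Longest matching prefix is /18 -> next hop Router C.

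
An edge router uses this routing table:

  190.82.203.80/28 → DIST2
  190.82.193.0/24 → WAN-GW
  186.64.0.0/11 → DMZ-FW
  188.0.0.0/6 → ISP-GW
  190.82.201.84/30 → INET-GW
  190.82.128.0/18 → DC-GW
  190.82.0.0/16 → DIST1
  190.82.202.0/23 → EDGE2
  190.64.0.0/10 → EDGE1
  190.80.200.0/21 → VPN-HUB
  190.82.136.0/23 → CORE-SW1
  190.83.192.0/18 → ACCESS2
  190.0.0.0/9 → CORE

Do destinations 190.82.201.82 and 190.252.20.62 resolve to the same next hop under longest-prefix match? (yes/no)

190.82.201.82: longest match 190.82.0.0/16 -> DIST1
190.252.20.62: longest match 188.0.0.0/6 -> ISP-GW

no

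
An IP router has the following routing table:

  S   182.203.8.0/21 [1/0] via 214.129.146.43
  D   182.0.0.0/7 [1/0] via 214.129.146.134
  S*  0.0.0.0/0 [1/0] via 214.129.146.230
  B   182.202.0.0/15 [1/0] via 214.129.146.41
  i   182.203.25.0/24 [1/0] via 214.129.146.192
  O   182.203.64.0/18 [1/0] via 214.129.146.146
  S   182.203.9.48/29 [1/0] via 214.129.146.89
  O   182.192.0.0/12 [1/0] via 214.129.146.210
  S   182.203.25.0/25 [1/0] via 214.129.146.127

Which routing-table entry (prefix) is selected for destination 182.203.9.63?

Entries matching 182.203.9.63:
  0.0.0.0/0 (default, matches everything)
  182.0.0.0/7 (182.0.0.0 - 183.255.255.255)
  182.192.0.0/12 (182.192.0.0 - 182.207.255.255)
  182.202.0.0/15 (182.202.0.0 - 182.203.255.255)
  182.203.8.0/21 (182.203.8.0 - 182.203.15.255)
Most specific is 182.203.8.0/21.

182.203.8.0/21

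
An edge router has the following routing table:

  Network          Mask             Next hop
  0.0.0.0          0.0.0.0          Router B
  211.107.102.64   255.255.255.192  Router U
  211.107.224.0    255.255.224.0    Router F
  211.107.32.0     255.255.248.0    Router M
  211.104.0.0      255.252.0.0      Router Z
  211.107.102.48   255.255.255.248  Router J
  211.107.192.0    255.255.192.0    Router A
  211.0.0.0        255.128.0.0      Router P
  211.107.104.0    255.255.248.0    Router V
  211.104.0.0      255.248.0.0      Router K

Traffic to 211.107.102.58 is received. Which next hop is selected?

Routes whose prefix contains 211.107.102.58:
  0.0.0.0/0 (default, matches everything) -> Router B
  211.0.0.0/9 (211.0.0.0 - 211.127.255.255) -> Router P
  211.104.0.0/13 (211.104.0.0 - 211.111.255.255) -> Router K
  211.104.0.0/14 (211.104.0.0 - 211.107.255.255) -> Router Z
More-specific entries that do NOT match:
  211.107.102.48/29 (211.107.102.48 - 211.107.102.55) does not contain 211.107.102.58
  211.107.102.64/26 (211.107.102.64 - 211.107.102.127) does not contain 211.107.102.58
  211.107.32.0/21 (211.107.32.0 - 211.107.39.255) does not contain 211.107.102.58
  211.107.104.0/21 (211.107.104.0 - 211.107.111.255) does not contain 211.107.102.58
  211.107.224.0/19 (211.107.224.0 - 211.107.255.255) does not contain 211.107.102.58
  211.107.192.0/18 (211.107.192.0 - 211.107.255.255) does not contain 211.107.102.58
Longest matching prefix is /14 -> next hop Router Z.

Router Z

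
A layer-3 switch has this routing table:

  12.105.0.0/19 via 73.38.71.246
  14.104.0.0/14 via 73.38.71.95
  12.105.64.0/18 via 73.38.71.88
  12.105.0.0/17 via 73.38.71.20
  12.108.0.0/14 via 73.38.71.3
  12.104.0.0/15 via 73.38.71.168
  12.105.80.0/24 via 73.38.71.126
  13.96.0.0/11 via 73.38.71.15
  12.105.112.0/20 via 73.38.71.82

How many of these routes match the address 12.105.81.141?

3

Prefixes containing 12.105.81.141:
  12.104.0.0/15 (12.104.0.0 - 12.105.255.255)
  12.105.0.0/17 (12.105.0.0 - 12.105.127.255)
  12.105.64.0/18 (12.105.64.0 - 12.105.127.255)
Total matching entries: 3.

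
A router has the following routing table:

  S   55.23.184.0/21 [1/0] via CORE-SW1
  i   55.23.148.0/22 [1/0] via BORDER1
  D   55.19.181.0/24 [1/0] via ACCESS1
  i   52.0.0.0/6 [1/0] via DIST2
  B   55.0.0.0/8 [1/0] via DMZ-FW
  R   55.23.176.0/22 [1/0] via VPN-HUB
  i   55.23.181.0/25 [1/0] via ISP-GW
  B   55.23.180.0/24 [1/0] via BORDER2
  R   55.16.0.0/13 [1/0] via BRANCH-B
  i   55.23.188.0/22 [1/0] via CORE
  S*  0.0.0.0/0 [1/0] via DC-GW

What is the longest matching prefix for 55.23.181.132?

Entries matching 55.23.181.132:
  0.0.0.0/0 (default, matches everything)
  52.0.0.0/6 (52.0.0.0 - 55.255.255.255)
  55.0.0.0/8 (55.0.0.0 - 55.255.255.255)
  55.16.0.0/13 (55.16.0.0 - 55.23.255.255)
Most specific is 55.16.0.0/13.

55.16.0.0/13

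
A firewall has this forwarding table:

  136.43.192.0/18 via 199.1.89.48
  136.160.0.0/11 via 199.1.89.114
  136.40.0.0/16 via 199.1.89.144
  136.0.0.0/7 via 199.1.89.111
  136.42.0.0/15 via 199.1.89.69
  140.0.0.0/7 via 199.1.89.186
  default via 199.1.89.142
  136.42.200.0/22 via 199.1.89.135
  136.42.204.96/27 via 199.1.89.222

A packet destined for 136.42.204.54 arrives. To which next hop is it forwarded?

Routes whose prefix contains 136.42.204.54:
  0.0.0.0/0 (default, matches everything) -> 199.1.89.142
  136.0.0.0/7 (136.0.0.0 - 137.255.255.255) -> 199.1.89.111
  136.42.0.0/15 (136.42.0.0 - 136.43.255.255) -> 199.1.89.69
More-specific entries that do NOT match:
  136.42.204.96/27 (136.42.204.96 - 136.42.204.127) does not contain 136.42.204.54
  136.42.200.0/22 (136.42.200.0 - 136.42.203.255) does not contain 136.42.204.54
  136.43.192.0/18 (136.43.192.0 - 136.43.255.255) does not contain 136.42.204.54
  136.40.0.0/16 (136.40.0.0 - 136.40.255.255) does not contain 136.42.204.54
Longest matching prefix is /15 -> next hop 199.1.89.69.

199.1.89.69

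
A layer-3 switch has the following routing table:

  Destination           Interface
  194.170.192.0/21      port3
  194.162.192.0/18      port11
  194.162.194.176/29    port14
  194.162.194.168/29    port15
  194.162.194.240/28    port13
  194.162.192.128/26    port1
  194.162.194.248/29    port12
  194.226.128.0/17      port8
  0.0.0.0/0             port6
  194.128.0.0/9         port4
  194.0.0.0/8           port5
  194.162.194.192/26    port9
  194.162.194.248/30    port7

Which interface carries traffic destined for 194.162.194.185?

Routes whose prefix contains 194.162.194.185:
  0.0.0.0/0 (default, matches everything) -> port6
  194.0.0.0/8 (194.0.0.0 - 194.255.255.255) -> port5
  194.128.0.0/9 (194.128.0.0 - 194.255.255.255) -> port4
  194.162.192.0/18 (194.162.192.0 - 194.162.255.255) -> port11
More-specific entries that do NOT match:
  194.162.194.248/30 (194.162.194.248 - 194.162.194.251) does not contain 194.162.194.185
  194.162.194.176/29 (194.162.194.176 - 194.162.194.183) does not contain 194.162.194.185
  194.162.194.168/29 (194.162.194.168 - 194.162.194.175) does not contain 194.162.194.185
  194.162.194.248/29 (194.162.194.248 - 194.162.194.255) does not contain 194.162.194.185
  194.162.194.240/28 (194.162.194.240 - 194.162.194.255) does not contain 194.162.194.185
  194.162.192.128/26 (194.162.192.128 - 194.162.192.191) does not contain 194.162.194.185
  194.162.194.192/26 (194.162.194.192 - 194.162.194.255) does not contain 194.162.194.185
  194.170.192.0/21 (194.170.192.0 - 194.170.199.255) does not contain 194.162.194.185
Longest matching prefix is /18 -> interface port11.

port11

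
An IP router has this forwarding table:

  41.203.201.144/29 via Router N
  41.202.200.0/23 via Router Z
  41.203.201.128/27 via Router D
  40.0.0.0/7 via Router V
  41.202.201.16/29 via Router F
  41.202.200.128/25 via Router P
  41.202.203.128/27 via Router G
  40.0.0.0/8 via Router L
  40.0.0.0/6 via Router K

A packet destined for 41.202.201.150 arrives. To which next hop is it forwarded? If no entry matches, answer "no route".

Routes whose prefix contains 41.202.201.150:
  40.0.0.0/6 (40.0.0.0 - 43.255.255.255) -> Router K
  40.0.0.0/7 (40.0.0.0 - 41.255.255.255) -> Router V
  41.202.200.0/23 (41.202.200.0 - 41.202.201.255) -> Router Z
More-specific entries that do NOT match:
  41.203.201.144/29 (41.203.201.144 - 41.203.201.151) does not contain 41.202.201.150
  41.202.201.16/29 (41.202.201.16 - 41.202.201.23) does not contain 41.202.201.150
  41.203.201.128/27 (41.203.201.128 - 41.203.201.159) does not contain 41.202.201.150
  41.202.203.128/27 (41.202.203.128 - 41.202.203.159) does not contain 41.202.201.150
  41.202.200.128/25 (41.202.200.128 - 41.202.200.255) does not contain 41.202.201.150
Longest matching prefix is /23 -> next hop Router Z.

Router Z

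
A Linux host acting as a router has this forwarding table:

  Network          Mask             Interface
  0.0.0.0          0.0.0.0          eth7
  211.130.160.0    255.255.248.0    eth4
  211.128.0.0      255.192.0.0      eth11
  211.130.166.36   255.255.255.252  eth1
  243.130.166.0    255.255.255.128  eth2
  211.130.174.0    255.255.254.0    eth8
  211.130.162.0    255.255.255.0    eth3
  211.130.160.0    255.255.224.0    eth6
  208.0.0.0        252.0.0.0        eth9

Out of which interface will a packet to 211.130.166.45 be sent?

eth4

Routes whose prefix contains 211.130.166.45:
  0.0.0.0/0 (default, matches everything) -> eth7
  208.0.0.0/6 (208.0.0.0 - 211.255.255.255) -> eth9
  211.128.0.0/10 (211.128.0.0 - 211.191.255.255) -> eth11
  211.130.160.0/19 (211.130.160.0 - 211.130.191.255) -> eth6
  211.130.160.0/21 (211.130.160.0 - 211.130.167.255) -> eth4
More-specific entries that do NOT match:
  211.130.166.36/30 (211.130.166.36 - 211.130.166.39) does not contain 211.130.166.45
  243.130.166.0/25 (243.130.166.0 - 243.130.166.127) does not contain 211.130.166.45
  211.130.162.0/24 (211.130.162.0 - 211.130.162.255) does not contain 211.130.166.45
  211.130.174.0/23 (211.130.174.0 - 211.130.175.255) does not contain 211.130.166.45
Longest matching prefix is /21 -> interface eth4.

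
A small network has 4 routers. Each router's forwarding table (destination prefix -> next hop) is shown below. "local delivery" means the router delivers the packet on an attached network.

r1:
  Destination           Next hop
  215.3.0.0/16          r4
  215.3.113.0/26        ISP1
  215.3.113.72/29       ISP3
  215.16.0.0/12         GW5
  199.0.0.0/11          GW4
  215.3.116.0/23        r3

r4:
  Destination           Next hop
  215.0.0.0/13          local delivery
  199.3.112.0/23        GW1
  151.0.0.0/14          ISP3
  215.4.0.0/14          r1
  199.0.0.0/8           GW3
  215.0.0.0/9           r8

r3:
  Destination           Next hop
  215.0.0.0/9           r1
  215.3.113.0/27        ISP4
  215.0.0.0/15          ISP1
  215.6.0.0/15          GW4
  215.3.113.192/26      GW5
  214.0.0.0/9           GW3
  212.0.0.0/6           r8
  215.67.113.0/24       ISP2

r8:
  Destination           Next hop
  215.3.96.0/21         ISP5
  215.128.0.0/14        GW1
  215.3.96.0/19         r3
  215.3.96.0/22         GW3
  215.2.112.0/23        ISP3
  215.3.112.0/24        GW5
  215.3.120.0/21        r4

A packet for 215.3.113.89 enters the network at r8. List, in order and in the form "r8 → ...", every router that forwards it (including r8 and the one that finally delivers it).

At r8: longest match for 215.3.113.89 is 215.3.96.0/19 -> r3
At r3: longest match for 215.3.113.89 is 215.0.0.0/9 -> r1
At r1: longest match for 215.3.113.89 is 215.3.0.0/16 -> r4
At r4: longest match for 215.3.113.89 is 215.0.0.0/13 -> local delivery

r8 → r3 → r1 → r4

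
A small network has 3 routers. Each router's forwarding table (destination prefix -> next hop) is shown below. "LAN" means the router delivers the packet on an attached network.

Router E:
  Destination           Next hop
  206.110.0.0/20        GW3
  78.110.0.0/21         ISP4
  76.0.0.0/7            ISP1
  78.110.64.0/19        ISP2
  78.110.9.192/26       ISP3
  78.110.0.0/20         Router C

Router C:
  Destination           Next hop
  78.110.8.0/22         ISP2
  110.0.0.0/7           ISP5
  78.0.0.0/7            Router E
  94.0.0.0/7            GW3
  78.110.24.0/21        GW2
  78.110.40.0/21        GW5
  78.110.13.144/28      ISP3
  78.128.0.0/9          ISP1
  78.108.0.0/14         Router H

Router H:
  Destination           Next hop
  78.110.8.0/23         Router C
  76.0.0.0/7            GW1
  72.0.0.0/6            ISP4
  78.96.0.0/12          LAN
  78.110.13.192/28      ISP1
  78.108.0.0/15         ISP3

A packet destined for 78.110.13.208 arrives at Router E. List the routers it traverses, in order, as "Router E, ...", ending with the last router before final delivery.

Router E, Router C, Router H

At Router E: longest match for 78.110.13.208 is 78.110.0.0/20 -> Router C
At Router C: longest match for 78.110.13.208 is 78.108.0.0/14 -> Router H
At Router H: longest match for 78.110.13.208 is 78.96.0.0/12 -> LAN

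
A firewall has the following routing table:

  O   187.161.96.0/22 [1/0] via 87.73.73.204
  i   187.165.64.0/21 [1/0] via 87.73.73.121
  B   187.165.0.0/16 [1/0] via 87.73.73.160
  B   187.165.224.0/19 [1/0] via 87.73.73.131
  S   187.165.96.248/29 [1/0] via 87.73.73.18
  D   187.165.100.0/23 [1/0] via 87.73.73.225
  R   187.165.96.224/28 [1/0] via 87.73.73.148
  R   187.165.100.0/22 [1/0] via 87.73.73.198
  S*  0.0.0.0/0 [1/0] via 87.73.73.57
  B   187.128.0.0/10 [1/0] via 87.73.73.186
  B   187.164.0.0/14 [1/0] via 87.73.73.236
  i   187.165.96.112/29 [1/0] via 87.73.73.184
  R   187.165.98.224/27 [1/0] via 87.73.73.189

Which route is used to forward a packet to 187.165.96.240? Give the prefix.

Entries matching 187.165.96.240:
  0.0.0.0/0 (default, matches everything)
  187.128.0.0/10 (187.128.0.0 - 187.191.255.255)
  187.164.0.0/14 (187.164.0.0 - 187.167.255.255)
  187.165.0.0/16 (187.165.0.0 - 187.165.255.255)
Most specific is 187.165.0.0/16.

187.165.0.0/16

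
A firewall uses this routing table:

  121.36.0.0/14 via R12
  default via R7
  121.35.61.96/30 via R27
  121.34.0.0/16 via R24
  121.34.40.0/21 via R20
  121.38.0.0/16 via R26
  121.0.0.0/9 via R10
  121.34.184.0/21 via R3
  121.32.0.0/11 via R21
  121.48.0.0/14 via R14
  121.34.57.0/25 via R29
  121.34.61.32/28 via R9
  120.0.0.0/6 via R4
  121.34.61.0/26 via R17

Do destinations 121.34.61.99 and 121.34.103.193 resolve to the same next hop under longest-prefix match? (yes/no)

yes

121.34.61.99: longest match 121.34.0.0/16 -> R24
121.34.103.193: longest match 121.34.0.0/16 -> R24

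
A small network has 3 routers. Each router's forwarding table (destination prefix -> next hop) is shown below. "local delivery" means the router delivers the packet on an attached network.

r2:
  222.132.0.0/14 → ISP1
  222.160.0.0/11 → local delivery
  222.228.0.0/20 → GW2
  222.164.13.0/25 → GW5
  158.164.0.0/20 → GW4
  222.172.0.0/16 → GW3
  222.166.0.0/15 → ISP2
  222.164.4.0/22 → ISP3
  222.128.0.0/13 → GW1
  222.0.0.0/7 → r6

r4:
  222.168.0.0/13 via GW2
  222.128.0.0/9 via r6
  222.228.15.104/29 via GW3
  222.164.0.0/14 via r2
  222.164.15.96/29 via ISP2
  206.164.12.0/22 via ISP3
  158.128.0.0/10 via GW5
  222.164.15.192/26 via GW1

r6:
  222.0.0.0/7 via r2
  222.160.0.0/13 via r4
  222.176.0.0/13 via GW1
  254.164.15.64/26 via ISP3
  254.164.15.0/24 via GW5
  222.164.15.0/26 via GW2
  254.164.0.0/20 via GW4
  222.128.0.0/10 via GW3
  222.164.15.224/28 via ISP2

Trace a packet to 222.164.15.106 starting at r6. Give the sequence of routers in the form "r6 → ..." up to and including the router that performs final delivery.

r6 → r4 → r2

At r6: longest match for 222.164.15.106 is 222.160.0.0/13 -> r4
At r4: longest match for 222.164.15.106 is 222.164.0.0/14 -> r2
At r2: longest match for 222.164.15.106 is 222.160.0.0/11 -> local delivery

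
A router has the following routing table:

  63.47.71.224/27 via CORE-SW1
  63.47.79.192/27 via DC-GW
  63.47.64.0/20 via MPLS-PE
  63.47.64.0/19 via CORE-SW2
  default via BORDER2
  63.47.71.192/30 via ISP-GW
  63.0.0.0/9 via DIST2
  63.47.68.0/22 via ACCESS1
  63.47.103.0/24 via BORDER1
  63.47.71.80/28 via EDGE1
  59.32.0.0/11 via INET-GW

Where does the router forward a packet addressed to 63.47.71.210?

ACCESS1

Routes whose prefix contains 63.47.71.210:
  0.0.0.0/0 (default, matches everything) -> BORDER2
  63.0.0.0/9 (63.0.0.0 - 63.127.255.255) -> DIST2
  63.47.64.0/19 (63.47.64.0 - 63.47.95.255) -> CORE-SW2
  63.47.64.0/20 (63.47.64.0 - 63.47.79.255) -> MPLS-PE
  63.47.68.0/22 (63.47.68.0 - 63.47.71.255) -> ACCESS1
More-specific entries that do NOT match:
  63.47.71.192/30 (63.47.71.192 - 63.47.71.195) does not contain 63.47.71.210
  63.47.71.80/28 (63.47.71.80 - 63.47.71.95) does not contain 63.47.71.210
  63.47.71.224/27 (63.47.71.224 - 63.47.71.255) does not contain 63.47.71.210
  63.47.79.192/27 (63.47.79.192 - 63.47.79.223) does not contain 63.47.71.210
  63.47.103.0/24 (63.47.103.0 - 63.47.103.255) does not contain 63.47.71.210
Longest matching prefix is /22 -> next hop ACCESS1.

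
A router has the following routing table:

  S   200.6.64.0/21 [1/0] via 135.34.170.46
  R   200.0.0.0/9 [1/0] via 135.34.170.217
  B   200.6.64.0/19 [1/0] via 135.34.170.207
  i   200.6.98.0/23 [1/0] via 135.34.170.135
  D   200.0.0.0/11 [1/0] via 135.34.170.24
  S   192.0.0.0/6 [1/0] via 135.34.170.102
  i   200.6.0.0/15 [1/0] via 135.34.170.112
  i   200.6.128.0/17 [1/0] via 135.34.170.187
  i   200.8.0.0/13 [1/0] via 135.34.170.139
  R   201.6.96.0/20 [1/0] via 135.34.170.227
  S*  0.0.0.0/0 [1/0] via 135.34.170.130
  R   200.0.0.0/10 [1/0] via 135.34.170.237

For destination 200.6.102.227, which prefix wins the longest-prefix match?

Entries matching 200.6.102.227:
  0.0.0.0/0 (default, matches everything)
  200.0.0.0/9 (200.0.0.0 - 200.127.255.255)
  200.0.0.0/10 (200.0.0.0 - 200.63.255.255)
  200.0.0.0/11 (200.0.0.0 - 200.31.255.255)
  200.6.0.0/15 (200.6.0.0 - 200.7.255.255)
Most specific is 200.6.0.0/15.

200.6.0.0/15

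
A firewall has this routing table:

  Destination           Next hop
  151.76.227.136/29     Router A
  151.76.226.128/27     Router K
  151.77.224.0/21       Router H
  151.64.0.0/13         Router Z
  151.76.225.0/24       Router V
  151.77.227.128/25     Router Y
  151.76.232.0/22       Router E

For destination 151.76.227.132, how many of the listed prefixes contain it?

0

No listed prefix contains 151.76.227.132.
Total matching entries: 0.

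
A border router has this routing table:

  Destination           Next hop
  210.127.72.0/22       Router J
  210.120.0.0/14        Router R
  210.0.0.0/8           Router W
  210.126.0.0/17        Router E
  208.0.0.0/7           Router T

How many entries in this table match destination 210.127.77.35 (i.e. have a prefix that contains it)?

Prefixes containing 210.127.77.35:
  210.0.0.0/8 (210.0.0.0 - 210.255.255.255)
Total matching entries: 1.

1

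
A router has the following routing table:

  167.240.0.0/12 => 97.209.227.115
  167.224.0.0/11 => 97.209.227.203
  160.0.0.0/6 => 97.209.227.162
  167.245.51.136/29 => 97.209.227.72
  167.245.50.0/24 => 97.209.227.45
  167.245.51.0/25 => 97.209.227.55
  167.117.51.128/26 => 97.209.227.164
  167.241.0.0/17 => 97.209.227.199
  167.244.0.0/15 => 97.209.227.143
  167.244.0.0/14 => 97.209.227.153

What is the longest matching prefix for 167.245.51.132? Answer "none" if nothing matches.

Entries matching 167.245.51.132:
  167.224.0.0/11 (167.224.0.0 - 167.255.255.255)
  167.240.0.0/12 (167.240.0.0 - 167.255.255.255)
  167.244.0.0/14 (167.244.0.0 - 167.247.255.255)
  167.244.0.0/15 (167.244.0.0 - 167.245.255.255)
Most specific is 167.244.0.0/15.

167.244.0.0/15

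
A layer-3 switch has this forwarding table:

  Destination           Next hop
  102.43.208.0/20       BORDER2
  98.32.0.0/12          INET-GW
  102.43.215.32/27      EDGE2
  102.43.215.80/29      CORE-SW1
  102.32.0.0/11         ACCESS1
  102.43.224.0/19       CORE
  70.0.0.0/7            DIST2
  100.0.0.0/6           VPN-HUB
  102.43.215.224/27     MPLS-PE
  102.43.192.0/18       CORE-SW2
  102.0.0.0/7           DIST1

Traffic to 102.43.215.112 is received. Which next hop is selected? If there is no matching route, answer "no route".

BORDER2

Routes whose prefix contains 102.43.215.112:
  100.0.0.0/6 (100.0.0.0 - 103.255.255.255) -> VPN-HUB
  102.0.0.0/7 (102.0.0.0 - 103.255.255.255) -> DIST1
  102.32.0.0/11 (102.32.0.0 - 102.63.255.255) -> ACCESS1
  102.43.192.0/18 (102.43.192.0 - 102.43.255.255) -> CORE-SW2
  102.43.208.0/20 (102.43.208.0 - 102.43.223.255) -> BORDER2
More-specific entries that do NOT match:
  102.43.215.80/29 (102.43.215.80 - 102.43.215.87) does not contain 102.43.215.112
  102.43.215.32/27 (102.43.215.32 - 102.43.215.63) does not contain 102.43.215.112
  102.43.215.224/27 (102.43.215.224 - 102.43.215.255) does not contain 102.43.215.112
Longest matching prefix is /20 -> next hop BORDER2.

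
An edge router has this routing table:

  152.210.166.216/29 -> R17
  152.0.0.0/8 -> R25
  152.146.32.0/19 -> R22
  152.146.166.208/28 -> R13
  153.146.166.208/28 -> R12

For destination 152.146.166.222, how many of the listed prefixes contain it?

2

Prefixes containing 152.146.166.222:
  152.0.0.0/8 (152.0.0.0 - 152.255.255.255)
  152.146.166.208/28 (152.146.166.208 - 152.146.166.223)
Total matching entries: 2.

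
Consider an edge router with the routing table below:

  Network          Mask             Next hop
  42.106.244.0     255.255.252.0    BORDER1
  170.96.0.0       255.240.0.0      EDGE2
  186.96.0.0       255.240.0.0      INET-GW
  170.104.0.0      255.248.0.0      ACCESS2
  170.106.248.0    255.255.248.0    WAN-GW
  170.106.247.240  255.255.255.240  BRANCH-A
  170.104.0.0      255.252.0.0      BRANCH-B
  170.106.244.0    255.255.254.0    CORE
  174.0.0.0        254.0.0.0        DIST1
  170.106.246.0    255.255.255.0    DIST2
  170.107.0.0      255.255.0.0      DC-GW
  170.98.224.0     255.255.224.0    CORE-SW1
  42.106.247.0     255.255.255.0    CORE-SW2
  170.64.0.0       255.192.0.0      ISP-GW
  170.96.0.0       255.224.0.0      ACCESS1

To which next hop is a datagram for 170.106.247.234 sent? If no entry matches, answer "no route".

Routes whose prefix contains 170.106.247.234:
  170.64.0.0/10 (170.64.0.0 - 170.127.255.255) -> ISP-GW
  170.96.0.0/11 (170.96.0.0 - 170.127.255.255) -> ACCESS1
  170.96.0.0/12 (170.96.0.0 - 170.111.255.255) -> EDGE2
  170.104.0.0/13 (170.104.0.0 - 170.111.255.255) -> ACCESS2
  170.104.0.0/14 (170.104.0.0 - 170.107.255.255) -> BRANCH-B
More-specific entries that do NOT match:
  170.106.247.240/28 (170.106.247.240 - 170.106.247.255) does not contain 170.106.247.234
  170.106.246.0/24 (170.106.246.0 - 170.106.246.255) does not contain 170.106.247.234
  42.106.247.0/24 (42.106.247.0 - 42.106.247.255) does not contain 170.106.247.234
  170.106.244.0/23 (170.106.244.0 - 170.106.245.255) does not contain 170.106.247.234
  42.106.244.0/22 (42.106.244.0 - 42.106.247.255) does not contain 170.106.247.234
  170.106.248.0/21 (170.106.248.0 - 170.106.255.255) does not contain 170.106.247.234
  170.98.224.0/19 (170.98.224.0 - 170.98.255.255) does not contain 170.106.247.234
  170.107.0.0/16 (170.107.0.0 - 170.107.255.255) does not contain 170.106.247.234
Longest matching prefix is /14 -> next hop BRANCH-B.

BRANCH-B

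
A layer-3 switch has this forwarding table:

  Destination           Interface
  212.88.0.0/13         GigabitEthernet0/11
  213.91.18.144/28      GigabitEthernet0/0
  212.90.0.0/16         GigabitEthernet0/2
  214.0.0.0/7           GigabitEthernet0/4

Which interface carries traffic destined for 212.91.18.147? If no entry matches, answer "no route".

Routes whose prefix contains 212.91.18.147:
  212.88.0.0/13 (212.88.0.0 - 212.95.255.255) -> GigabitEthernet0/11
More-specific entries that do NOT match:
  213.91.18.144/28 (213.91.18.144 - 213.91.18.159) does not contain 212.91.18.147
  212.90.0.0/16 (212.90.0.0 - 212.90.255.255) does not contain 212.91.18.147
Longest matching prefix is /13 -> interface GigabitEthernet0/11.

GigabitEthernet0/11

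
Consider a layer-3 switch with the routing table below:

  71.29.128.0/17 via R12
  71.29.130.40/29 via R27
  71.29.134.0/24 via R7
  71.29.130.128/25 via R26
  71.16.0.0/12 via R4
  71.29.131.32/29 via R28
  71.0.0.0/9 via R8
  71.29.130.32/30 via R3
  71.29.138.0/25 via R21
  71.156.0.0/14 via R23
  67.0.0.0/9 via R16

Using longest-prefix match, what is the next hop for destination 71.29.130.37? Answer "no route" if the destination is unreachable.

R12

Routes whose prefix contains 71.29.130.37:
  71.0.0.0/9 (71.0.0.0 - 71.127.255.255) -> R8
  71.16.0.0/12 (71.16.0.0 - 71.31.255.255) -> R4
  71.29.128.0/17 (71.29.128.0 - 71.29.255.255) -> R12
More-specific entries that do NOT match:
  71.29.130.32/30 (71.29.130.32 - 71.29.130.35) does not contain 71.29.130.37
  71.29.130.40/29 (71.29.130.40 - 71.29.130.47) does not contain 71.29.130.37
  71.29.131.32/29 (71.29.131.32 - 71.29.131.39) does not contain 71.29.130.37
  71.29.130.128/25 (71.29.130.128 - 71.29.130.255) does not contain 71.29.130.37
  71.29.138.0/25 (71.29.138.0 - 71.29.138.127) does not contain 71.29.130.37
  71.29.134.0/24 (71.29.134.0 - 71.29.134.255) does not contain 71.29.130.37
Longest matching prefix is /17 -> next hop R12.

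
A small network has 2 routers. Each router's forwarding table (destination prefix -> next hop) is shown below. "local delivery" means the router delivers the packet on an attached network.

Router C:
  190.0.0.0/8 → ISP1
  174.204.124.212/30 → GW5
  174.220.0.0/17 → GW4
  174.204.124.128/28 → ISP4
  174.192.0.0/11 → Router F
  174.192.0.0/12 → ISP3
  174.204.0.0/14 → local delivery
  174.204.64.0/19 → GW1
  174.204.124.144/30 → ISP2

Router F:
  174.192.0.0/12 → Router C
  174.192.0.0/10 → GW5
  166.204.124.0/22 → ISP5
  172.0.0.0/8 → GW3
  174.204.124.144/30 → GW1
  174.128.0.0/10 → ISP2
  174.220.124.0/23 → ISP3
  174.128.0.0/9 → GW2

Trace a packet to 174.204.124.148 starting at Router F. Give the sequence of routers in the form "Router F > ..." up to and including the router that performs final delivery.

At Router F: longest match for 174.204.124.148 is 174.192.0.0/12 -> Router C
At Router C: longest match for 174.204.124.148 is 174.204.0.0/14 -> local delivery

Router F > Router C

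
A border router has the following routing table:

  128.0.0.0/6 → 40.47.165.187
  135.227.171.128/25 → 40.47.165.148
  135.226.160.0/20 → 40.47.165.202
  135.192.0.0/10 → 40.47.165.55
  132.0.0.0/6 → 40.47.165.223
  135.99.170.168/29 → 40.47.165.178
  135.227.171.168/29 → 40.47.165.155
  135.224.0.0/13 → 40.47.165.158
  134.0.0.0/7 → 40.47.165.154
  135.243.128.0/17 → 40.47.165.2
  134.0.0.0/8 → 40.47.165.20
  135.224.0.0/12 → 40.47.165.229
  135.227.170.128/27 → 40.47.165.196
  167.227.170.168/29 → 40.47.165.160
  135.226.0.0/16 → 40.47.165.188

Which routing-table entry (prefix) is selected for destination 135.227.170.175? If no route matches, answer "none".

Entries matching 135.227.170.175:
  132.0.0.0/6 (132.0.0.0 - 135.255.255.255)
  134.0.0.0/7 (134.0.0.0 - 135.255.255.255)
  135.192.0.0/10 (135.192.0.0 - 135.255.255.255)
  135.224.0.0/12 (135.224.0.0 - 135.239.255.255)
  135.224.0.0/13 (135.224.0.0 - 135.231.255.255)
Most specific is 135.224.0.0/13.

135.224.0.0/13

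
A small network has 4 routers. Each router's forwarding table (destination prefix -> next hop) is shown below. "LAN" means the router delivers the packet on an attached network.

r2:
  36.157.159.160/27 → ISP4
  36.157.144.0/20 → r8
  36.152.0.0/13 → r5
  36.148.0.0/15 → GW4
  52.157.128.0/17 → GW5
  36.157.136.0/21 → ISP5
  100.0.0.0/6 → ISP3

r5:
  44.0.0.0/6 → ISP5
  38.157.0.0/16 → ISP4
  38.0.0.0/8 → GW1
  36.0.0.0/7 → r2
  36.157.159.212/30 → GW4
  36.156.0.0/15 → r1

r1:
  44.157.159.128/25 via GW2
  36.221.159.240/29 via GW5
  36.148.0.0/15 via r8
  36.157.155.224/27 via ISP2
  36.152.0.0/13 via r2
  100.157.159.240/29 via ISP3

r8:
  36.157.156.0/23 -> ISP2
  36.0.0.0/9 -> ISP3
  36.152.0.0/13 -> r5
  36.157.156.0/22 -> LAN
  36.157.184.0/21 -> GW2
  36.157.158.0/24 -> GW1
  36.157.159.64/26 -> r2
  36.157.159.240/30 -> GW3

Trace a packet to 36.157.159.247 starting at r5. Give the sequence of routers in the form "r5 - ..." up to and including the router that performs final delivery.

r5 - r1 - r2 - r8

At r5: longest match for 36.157.159.247 is 36.156.0.0/15 -> r1
At r1: longest match for 36.157.159.247 is 36.152.0.0/13 -> r2
At r2: longest match for 36.157.159.247 is 36.157.144.0/20 -> r8
At r8: longest match for 36.157.159.247 is 36.157.156.0/22 -> LAN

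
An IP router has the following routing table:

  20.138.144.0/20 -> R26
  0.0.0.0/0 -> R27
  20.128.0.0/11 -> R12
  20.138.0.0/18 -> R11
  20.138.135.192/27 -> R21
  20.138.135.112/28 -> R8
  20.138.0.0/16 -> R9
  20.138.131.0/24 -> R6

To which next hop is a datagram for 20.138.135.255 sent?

Routes whose prefix contains 20.138.135.255:
  0.0.0.0/0 (default, matches everything) -> R27
  20.128.0.0/11 (20.128.0.0 - 20.159.255.255) -> R12
  20.138.0.0/16 (20.138.0.0 - 20.138.255.255) -> R9
More-specific entries that do NOT match:
  20.138.135.112/28 (20.138.135.112 - 20.138.135.127) does not contain 20.138.135.255
  20.138.135.192/27 (20.138.135.192 - 20.138.135.223) does not contain 20.138.135.255
  20.138.131.0/24 (20.138.131.0 - 20.138.131.255) does not contain 20.138.135.255
  20.138.144.0/20 (20.138.144.0 - 20.138.159.255) does not contain 20.138.135.255
  20.138.0.0/18 (20.138.0.0 - 20.138.63.255) does not contain 20.138.135.255
Longest matching prefix is /16 -> next hop R9.

R9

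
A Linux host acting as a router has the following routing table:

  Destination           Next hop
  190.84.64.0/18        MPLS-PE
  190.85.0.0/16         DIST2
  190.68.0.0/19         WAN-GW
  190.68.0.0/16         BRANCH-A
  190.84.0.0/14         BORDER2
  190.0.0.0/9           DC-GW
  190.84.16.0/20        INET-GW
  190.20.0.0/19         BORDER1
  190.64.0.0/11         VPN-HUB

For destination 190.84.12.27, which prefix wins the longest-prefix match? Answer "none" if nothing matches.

190.84.0.0/14

Entries matching 190.84.12.27:
  190.0.0.0/9 (190.0.0.0 - 190.127.255.255)
  190.64.0.0/11 (190.64.0.0 - 190.95.255.255)
  190.84.0.0/14 (190.84.0.0 - 190.87.255.255)
Most specific is 190.84.0.0/14.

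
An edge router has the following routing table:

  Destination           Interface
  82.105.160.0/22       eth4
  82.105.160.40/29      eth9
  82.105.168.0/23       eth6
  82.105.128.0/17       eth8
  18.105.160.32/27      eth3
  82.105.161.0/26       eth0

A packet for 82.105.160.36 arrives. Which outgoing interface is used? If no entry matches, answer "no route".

Routes whose prefix contains 82.105.160.36:
  82.105.128.0/17 (82.105.128.0 - 82.105.255.255) -> eth8
  82.105.160.0/22 (82.105.160.0 - 82.105.163.255) -> eth4
More-specific entries that do NOT match:
  82.105.160.40/29 (82.105.160.40 - 82.105.160.47) does not contain 82.105.160.36
  18.105.160.32/27 (18.105.160.32 - 18.105.160.63) does not contain 82.105.160.36
  82.105.161.0/26 (82.105.161.0 - 82.105.161.63) does not contain 82.105.160.36
  82.105.168.0/23 (82.105.168.0 - 82.105.169.255) does not contain 82.105.160.36
Longest matching prefix is /22 -> interface eth4.

eth4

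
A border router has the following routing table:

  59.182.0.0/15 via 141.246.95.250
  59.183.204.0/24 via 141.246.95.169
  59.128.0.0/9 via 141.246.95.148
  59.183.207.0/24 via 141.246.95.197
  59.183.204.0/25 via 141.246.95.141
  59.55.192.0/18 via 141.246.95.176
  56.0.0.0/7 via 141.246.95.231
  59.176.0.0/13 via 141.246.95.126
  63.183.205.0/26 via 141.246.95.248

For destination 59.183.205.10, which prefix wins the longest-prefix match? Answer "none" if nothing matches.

Entries matching 59.183.205.10:
  59.128.0.0/9 (59.128.0.0 - 59.255.255.255)
  59.176.0.0/13 (59.176.0.0 - 59.183.255.255)
  59.182.0.0/15 (59.182.0.0 - 59.183.255.255)
Most specific is 59.182.0.0/15.

59.182.0.0/15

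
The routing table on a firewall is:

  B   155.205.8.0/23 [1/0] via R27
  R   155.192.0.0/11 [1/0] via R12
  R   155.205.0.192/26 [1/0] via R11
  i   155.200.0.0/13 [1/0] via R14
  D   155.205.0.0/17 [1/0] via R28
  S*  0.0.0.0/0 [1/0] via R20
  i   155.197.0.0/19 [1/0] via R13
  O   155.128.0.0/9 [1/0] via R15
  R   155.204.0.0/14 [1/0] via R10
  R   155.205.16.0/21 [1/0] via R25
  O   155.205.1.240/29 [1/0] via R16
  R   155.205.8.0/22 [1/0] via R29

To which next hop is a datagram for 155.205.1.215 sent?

R28

Routes whose prefix contains 155.205.1.215:
  0.0.0.0/0 (default, matches everything) -> R20
  155.128.0.0/9 (155.128.0.0 - 155.255.255.255) -> R15
  155.192.0.0/11 (155.192.0.0 - 155.223.255.255) -> R12
  155.200.0.0/13 (155.200.0.0 - 155.207.255.255) -> R14
  155.204.0.0/14 (155.204.0.0 - 155.207.255.255) -> R10
  155.205.0.0/17 (155.205.0.0 - 155.205.127.255) -> R28
More-specific entries that do NOT match:
  155.205.1.240/29 (155.205.1.240 - 155.205.1.247) does not contain 155.205.1.215
  155.205.0.192/26 (155.205.0.192 - 155.205.0.255) does not contain 155.205.1.215
  155.205.8.0/23 (155.205.8.0 - 155.205.9.255) does not contain 155.205.1.215
  155.205.8.0/22 (155.205.8.0 - 155.205.11.255) does not contain 155.205.1.215
  155.205.16.0/21 (155.205.16.0 - 155.205.23.255) does not contain 155.205.1.215
  155.197.0.0/19 (155.197.0.0 - 155.197.31.255) does not contain 155.205.1.215
Longest matching prefix is /17 -> next hop R28.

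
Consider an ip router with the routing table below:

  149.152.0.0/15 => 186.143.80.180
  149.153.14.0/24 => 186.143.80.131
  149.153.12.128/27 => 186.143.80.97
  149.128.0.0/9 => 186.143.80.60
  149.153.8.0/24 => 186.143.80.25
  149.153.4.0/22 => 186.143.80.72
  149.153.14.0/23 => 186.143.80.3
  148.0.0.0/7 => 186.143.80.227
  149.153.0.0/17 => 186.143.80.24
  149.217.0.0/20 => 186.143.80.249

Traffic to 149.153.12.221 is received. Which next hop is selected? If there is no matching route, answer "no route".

Routes whose prefix contains 149.153.12.221:
  148.0.0.0/7 (148.0.0.0 - 149.255.255.255) -> 186.143.80.227
  149.128.0.0/9 (149.128.0.0 - 149.255.255.255) -> 186.143.80.60
  149.152.0.0/15 (149.152.0.0 - 149.153.255.255) -> 186.143.80.180
  149.153.0.0/17 (149.153.0.0 - 149.153.127.255) -> 186.143.80.24
More-specific entries that do NOT match:
  149.153.12.128/27 (149.153.12.128 - 149.153.12.159) does not contain 149.153.12.221
  149.153.14.0/24 (149.153.14.0 - 149.153.14.255) does not contain 149.153.12.221
  149.153.8.0/24 (149.153.8.0 - 149.153.8.255) does not contain 149.153.12.221
  149.153.14.0/23 (149.153.14.0 - 149.153.15.255) does not contain 149.153.12.221
  149.153.4.0/22 (149.153.4.0 - 149.153.7.255) does not contain 149.153.12.221
  149.217.0.0/20 (149.217.0.0 - 149.217.15.255) does not contain 149.153.12.221
Longest matching prefix is /17 -> next hop 186.143.80.24.

186.143.80.24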